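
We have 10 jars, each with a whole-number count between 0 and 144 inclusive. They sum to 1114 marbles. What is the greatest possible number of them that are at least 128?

8

Suppose k of them are at least 128. Those contribute at least 128 each and the other 10 − k at least 0 each.
So the total is at least 128k + 0(10 − k) = 0 + 128k. This must be ≤ 1114, giving k ≤ 8.
k = 8 is achieved by 8 values at 128 and 2 at 0, total 1024; add 90 to one value (staying below 128) to reach 1114.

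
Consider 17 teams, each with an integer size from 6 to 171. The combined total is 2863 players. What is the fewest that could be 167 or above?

9

Each value short of 167 is at most 166, costing at least 171 − 166 = 5 against the maximum total of 2907.
We can afford to lose at most 2907 − 2863 = 44, so at most ⌊44/5⌋ = 8 fall short, and at least 9 are ≥ 167.
Exactly 9 works: 9 values at 171 and 8 at 166 total 2867; lower one of the high values by 4 (still ≥ 167) to hit 2863.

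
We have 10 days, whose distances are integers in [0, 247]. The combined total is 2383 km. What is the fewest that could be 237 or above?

If only k of them are at least 237, the other 10 − k are at most 236, so the total is at most k·247 + (10 − k)·236.
This must reach 2383, so k·247 + (10 − k)·236 ≥ 2383, giving k ≥ 3.
Exactly 3 works: 3 values at 247 and 7 at 236 total 2393; lower one of the high values by 10 (still ≥ 237) to hit 2383.

3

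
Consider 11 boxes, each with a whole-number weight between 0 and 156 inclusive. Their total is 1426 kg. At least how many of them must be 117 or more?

Suppose at most 11 − j of them reach 117; then j values are ≤ 116 and the rest ≤ 156.
The total is then ≤ 116·j + 156·(11 − j) = 1716 − 40j. For this to be ≥ 1426 we need j ≤ 7, so at least 11 − 7 = 4 must reach 117.
Exactly 4 works: 4 values at 156 and 7 at 116 total 1436; lower one of the high values by 10 (still ≥ 117) to hit 1426.

4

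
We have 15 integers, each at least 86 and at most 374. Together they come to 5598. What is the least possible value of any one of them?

362

Minimizing one value means maximizing the remaining 14.
The other 14 contribute at most 14 × 374 = 5236, leaving at least 5598 − 5236 = 362.
Since 362 ≥ 86, this is achievable: one at 362 and 14 at 374.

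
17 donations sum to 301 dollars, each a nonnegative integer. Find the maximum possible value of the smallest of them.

If every one of the 17 were at least 18, the total would be at least 17 × 18 = 306 > 301.
Taking 5 copies of 17 and 12 copies of 18 gives exactly 301, so 17 is attained.

17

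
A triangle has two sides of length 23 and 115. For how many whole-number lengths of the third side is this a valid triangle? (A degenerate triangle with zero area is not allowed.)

45

The triangle inequality gives |23 − 115| < c < 23 + 115, i.e. 92 < c < 138.
So c can be any integer from 93 to 137: 45 values.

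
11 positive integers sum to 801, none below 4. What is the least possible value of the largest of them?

The average is 801/11 > 72, so not all 11 can be 72 or less; the largest is ≥ 73.
Equality holds with 9 values of 73 and 2 values of 72.

73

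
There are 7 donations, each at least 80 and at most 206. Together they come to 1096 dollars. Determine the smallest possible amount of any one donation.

To make one donation as small as possible, make the other 6 as large as possible.
The other 6 can take up 6 × 206 = 1236 ≥ 1096 − 80, so one donation can sit at its floor of 80.
Achievable: one at 80 and the other 6 totalling 1016, which fits since 6 × 80 ≤ 1016 ≤ 6 × 206.

80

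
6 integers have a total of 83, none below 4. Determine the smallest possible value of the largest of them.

If every one of the 6 were at most 13, the total would be at most 6 × 13 = 78 < 83.
Equality holds with 5 values of 14 and 1 value of 13.

14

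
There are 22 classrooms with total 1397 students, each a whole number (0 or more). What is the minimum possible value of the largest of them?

If every one of the 22 were at most 63, the total would be at most 22 × 63 = 1386 < 1397.
Taking 11 copies of 63 and 11 copies of 64 gives exactly 1397, so 64 is attained.

64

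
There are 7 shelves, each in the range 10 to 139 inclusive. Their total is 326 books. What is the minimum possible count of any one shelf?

Minimizing one value means maximizing the remaining 6.
The other 6 can take up 6 × 139 = 834 ≥ 326 − 10, so one shelf can sit at its floor of 10.
Achievable: one at 10 and the other 6 totalling 316, which fits since 6 × 10 ≤ 316 ≤ 6 × 139.

10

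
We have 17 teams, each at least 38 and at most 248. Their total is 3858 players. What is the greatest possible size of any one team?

Maximizing one value means minimizing the remaining 16.
The other 16 contribute at least 16 × 38 = 608, leaving at most 3858 − 608 = 3250.
But each team is capped at 248, so the maximum is 248.
Achievable: one at 248 and the other 16 totalling 3610, which fits since 16 × 38 ≤ 3610 ≤ 16 × 248.

248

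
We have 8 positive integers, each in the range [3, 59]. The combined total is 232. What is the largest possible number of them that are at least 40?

5

With k values at 40 or above and the rest at least 3, the sum is at least 24 + 37k.
Since the sum is 232, we need 37k ≤ 208, i.e. k ≤ 5.
k = 5 is achieved by 5 values at 40 and 3 at 3, total 209; add 23 to one value (staying below 40) to reach 232.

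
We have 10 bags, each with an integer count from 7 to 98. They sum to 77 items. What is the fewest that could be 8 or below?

If only k of them are at most 8, the other 10 − k are at least 9, so the total is at least (10 − k)·9 + k·7.
This is ≤ 77, so (10 − k)·9 + 7k ≤ 77, which gives k ≥ 7.
Exactly 7 works: 7 values at 7 and 3 at 9 total 76; raise one of the low values by 1 (still ≤ 8) to hit 77.

7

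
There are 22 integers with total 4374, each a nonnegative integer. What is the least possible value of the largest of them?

If every one of the 22 were at most 198, the total would be at most 22 × 198 = 4356 < 4374.
Taking 4 copies of 198 and 18 copies of 199 gives exactly 4374, so 199 is attained.

199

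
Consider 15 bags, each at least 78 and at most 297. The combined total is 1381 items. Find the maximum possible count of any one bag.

289

To make one bag as large as possible, make the other 14 as small as possible.
The other 14 contribute at least 14 × 78 = 1092, leaving at most 1381 − 1092 = 289.
Since 289 ≤ 297, this is achievable: one at 289 and 14 at 78.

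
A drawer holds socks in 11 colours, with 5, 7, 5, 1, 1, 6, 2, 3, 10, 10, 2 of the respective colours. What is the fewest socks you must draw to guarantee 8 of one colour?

47

In the worst case you take as many as possible of each colour without reaching 8: 5 + 7 + 5 + 1 + 1 + 6 + 2 + 3 + 7 + 7 + 2 = 46.
The next one must give 8 of some colour, so 46 + 1 = 47.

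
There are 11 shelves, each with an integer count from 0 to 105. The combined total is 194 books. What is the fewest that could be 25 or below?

Each value above 25 is at least 26, contributing at least 26 − 0 = 26 above the floor 0.
The sum exceeds the floor total 0 by 194, so at most ⌊194/26⌋ = 7 exceed 25, and at least 4 are ≤ 25.
Exactly 4 works: 4 values at 0 and 7 at 26 total 182; raise one of the low values by 12 (still ≤ 25) to hit 194.

4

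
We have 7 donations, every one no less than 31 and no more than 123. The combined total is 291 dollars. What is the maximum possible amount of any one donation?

Maximizing one value means minimizing the remaining 6.
The other 6 contribute at least 6 × 31 = 186, leaving at most 291 − 186 = 105.
Since 105 ≤ 123, this is achievable: one at 105 and 6 at 31.

105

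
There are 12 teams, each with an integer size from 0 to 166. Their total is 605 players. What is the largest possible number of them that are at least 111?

5

If k of the values are ≥ 111, the total is ≥ 111k + 0(12 − k).
Setting 111k + 0(12 − k) ≤ 605 gives 111k ≤ 605, so k ≤ 5.
k = 5 is achieved by 5 values at 111 and 7 at 0, total 555; add 50 to one value (staying below 111) to reach 605.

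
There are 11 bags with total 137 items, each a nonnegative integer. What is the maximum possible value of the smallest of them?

12

The average is 137/11 < 13, so some value is ≤ 12.
Achievable: 6 of them at 12 and 5 at 13 total 137.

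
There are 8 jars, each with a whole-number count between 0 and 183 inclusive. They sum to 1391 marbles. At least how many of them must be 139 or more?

Suppose at most 8 − j of them reach 139; then j values are ≤ 138 and the rest ≤ 183.
The total is then ≤ 138·j + 183·(8 − j) = 1464 − 45j. For this to be ≥ 1391 we need j ≤ 1, so at least 8 − 1 = 7 must reach 139.
Exactly 7 works: 7 values at 183 and 1 at 138 total 1419; lower one of the high values by 28 (still ≥ 139) to hit 1391.

7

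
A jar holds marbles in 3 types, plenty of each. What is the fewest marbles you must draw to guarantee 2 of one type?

4

You could draw 1 of every type without reaching 2 of any — 3 in all.
One more forces 2 of some type, so 3 + 1 = 4.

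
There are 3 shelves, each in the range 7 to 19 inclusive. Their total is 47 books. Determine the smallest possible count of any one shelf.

To make one shelf as small as possible, make the other 2 as large as possible.
The other 2 contribute at most 2 × 19 = 38, leaving at least 47 − 38 = 9.
Since 9 ≥ 7, this is achievable: one at 9 and 2 at 19.

9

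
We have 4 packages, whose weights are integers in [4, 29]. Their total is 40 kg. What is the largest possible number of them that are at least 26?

1

If k of the values are ≥ 26, the total is ≥ 26k + 4(4 − k).
Setting 26k + 4(4 − k) ≤ 40 gives 22k ≤ 24, so k ≤ 1.
k = 1 is achieved by 1 value at 26 and 3 at 4, total 38; add 2 to one value (staying below 26) to reach 40.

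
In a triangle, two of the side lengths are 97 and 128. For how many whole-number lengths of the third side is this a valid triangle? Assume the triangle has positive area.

The triangle inequality gives |97 − 128| < c < 97 + 128, i.e. 31 < c < 225.
So c can be any integer from 32 to 224: 193 values.

193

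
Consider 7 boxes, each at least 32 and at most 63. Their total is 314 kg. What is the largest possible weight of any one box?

63

Maximizing one value means minimizing the remaining 6.
The other 6 contribute at least 6 × 32 = 192, leaving at most 314 − 192 = 122.
But each box is capped at 63, so the maximum is 63.
Achievable: one at 63 and the other 6 totalling 251, which fits since 6 × 32 ≤ 251 ≤ 6 × 63.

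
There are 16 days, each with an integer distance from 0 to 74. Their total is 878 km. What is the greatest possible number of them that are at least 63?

With k values at 63 or above and the rest at least 0, the sum is at least 0 + 63k.
Since the sum is 878, we need 63k ≤ 878, i.e. k ≤ 13.
k = 13 is achieved by 13 values at 63 and 3 at 0, total 819; add 59 to one value (staying below 63) to reach 878.

13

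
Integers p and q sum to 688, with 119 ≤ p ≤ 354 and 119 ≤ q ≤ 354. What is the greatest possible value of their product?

pq = p(688 − p) is maximized when p is as near 688/2 as the bounds allow.
Taking p = 344 and q = 344 (both in [119, 354]) gives pq = 118336.

118336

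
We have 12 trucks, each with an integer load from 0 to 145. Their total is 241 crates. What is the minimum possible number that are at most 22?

If only k of them are at most 22, the other 12 − k are at least 23, so the total is at least (12 − k)·23 + k·0.
This is ≤ 241, so (12 − k)·23 + 0k ≤ 241, which gives k ≥ 2.
Exactly 2 works: 2 values at 0 and 10 at 23 total 230; raise one of the low values by 11 (still ≤ 22) to hit 241.

2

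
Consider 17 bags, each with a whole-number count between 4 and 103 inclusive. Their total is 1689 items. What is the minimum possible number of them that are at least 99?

If only k of them are at least 99, the other 17 − k are at most 98, so the total is at most k·103 + (17 − k)·98.
This must reach 1689, so k·103 + (17 − k)·98 ≥ 1689, giving k ≥ 5.
Exactly 5 works: 5 values at 103 and 12 at 98 total 1691; lower one of the high values by 2 (still ≥ 99) to hit 1689.

5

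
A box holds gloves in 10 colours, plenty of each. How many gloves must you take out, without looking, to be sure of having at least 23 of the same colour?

221

You could draw 22 of every colour without reaching 23 of any — 220 in all.
One more forces 23 of some colour, so 220 + 1 = 221.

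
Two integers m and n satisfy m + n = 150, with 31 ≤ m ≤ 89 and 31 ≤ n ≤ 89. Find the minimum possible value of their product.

For a fixed sum, mn is smallest when m and n are as far apart as possible.
The extreme feasible split is m = 61, n = 89, giving mn = 5429.

5429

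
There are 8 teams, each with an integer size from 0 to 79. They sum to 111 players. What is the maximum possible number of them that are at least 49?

2

With k values at 49 or above and the rest at least 0, the sum is at least 0 + 49k.
Since the sum is 111, we need 49k ≤ 111, i.e. k ≤ 2.
k = 2 is achieved by 2 values at 49 and 6 at 0, total 98; add 13 to one value (staying below 49) to reach 111.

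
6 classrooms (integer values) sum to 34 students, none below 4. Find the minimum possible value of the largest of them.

The average is 34/6 > 5, so not all 6 can be 5 or less; the largest is ≥ 6.
Achievable: 4 of them at 6 and 2 at 5 total 34.

6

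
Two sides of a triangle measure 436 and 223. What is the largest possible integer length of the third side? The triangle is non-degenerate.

The third side must be less than 436 + 223 = 659.
The largest integer below 659 is 658.

658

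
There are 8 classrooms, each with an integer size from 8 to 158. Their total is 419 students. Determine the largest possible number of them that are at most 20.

Suppose k of them are at most 20. Those contribute at most 20 each and the rest at most 158 each.
So the total is at most 20k + 158(8 − k) = 1264 − 138k. This must still be ≥ 419, so k ≤ 6.
k = 6 is achieved by 6 values at 20 and 2 at 158, total 436; lower one of the 158's by 17 (still > 20) to reach 419.

6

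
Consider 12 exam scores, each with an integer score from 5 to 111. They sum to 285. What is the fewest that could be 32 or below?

Each value above 32 is at least 33, contributing at least 33 − 5 = 28 above the floor 5.
The sum exceeds the floor total 60 by 225, so at most ⌊225/28⌋ = 8 exceed 32, and at least 4 are ≤ 32.
Exactly 4 works: 4 values at 5 and 8 at 33 total 284; raise one of the low values by 1 (still ≤ 32) to hit 285.

4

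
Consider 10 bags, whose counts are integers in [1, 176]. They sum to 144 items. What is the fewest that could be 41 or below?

If only k of them are at most 41, the other 10 − k are at least 42, so the total is at least (10 − k)·42 + k·1.
This is ≤ 144, so (10 − k)·42 + 1k ≤ 144, which gives k ≥ 7.
Exactly 7 works: 7 values at 1 and 3 at 42 total 133; raise one of the low values by 11 (still ≤ 41) to hit 144.

7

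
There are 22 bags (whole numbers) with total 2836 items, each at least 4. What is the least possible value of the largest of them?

Some value must be at least ⌈2836/22⌉ = 129, since 22 × 128 = 2816 < 2836.
Taking 2 copies of 128 and 20 copies of 129 gives exactly 2836, so 129 is attained.

129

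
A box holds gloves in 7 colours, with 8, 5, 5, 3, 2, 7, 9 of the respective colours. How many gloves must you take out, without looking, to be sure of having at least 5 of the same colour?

26

In the worst case you take as many as possible of each colour without reaching 5: 4 + 4 + 4 + 3 + 2 + 4 + 4 = 25.
The next one must give 5 of some colour, so 25 + 1 = 26.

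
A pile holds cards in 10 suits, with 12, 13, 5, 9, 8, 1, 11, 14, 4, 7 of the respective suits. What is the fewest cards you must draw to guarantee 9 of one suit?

In the worst case you take as many as possible of each suit without reaching 9: 8 + 8 + 5 + 8 + 8 + 1 + 8 + 8 + 4 + 7 = 65.
The next one must give 9 of some suit, so 65 + 1 = 66.

66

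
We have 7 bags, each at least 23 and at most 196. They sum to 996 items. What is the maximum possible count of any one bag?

Maximizing one value means minimizing the remaining 6.
The other 6 contribute at least 6 × 23 = 138, leaving at most 996 − 138 = 858.
But each bag is capped at 196, so the maximum is 196.
Achievable: one at 196 and the other 6 totalling 800, which fits since 6 × 23 ≤ 800 ≤ 6 × 196.

196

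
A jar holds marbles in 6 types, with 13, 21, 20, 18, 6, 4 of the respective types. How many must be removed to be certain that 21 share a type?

82

In the worst case you take as many as possible of each type without reaching 21: 13 + 20 + 20 + 18 + 6 + 4 = 81.
The next one must give 21 of some type, so 81 + 1 = 82.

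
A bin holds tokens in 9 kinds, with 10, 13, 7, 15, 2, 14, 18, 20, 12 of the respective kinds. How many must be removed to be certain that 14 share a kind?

97

In the worst case you take as many as possible of each kind without reaching 14: 10 + 13 + 7 + 13 + 2 + 13 + 13 + 13 + 12 = 96.
The next one must give 14 of some kind, so 96 + 1 = 97.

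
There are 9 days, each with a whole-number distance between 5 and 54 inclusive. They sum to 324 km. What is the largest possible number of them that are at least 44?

7

With k values at 44 or above and the rest at least 5, the sum is at least 45 + 39k.
Since the sum is 324, we need 39k ≤ 279, i.e. k ≤ 7.
k = 7 is achieved by 7 values at 44 and 2 at 5, total 318; add 6 to one value (staying below 44) to reach 324.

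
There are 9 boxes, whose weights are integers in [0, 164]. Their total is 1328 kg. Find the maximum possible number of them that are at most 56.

Each value at 56 or below falls at least 164 − 56 = 108 short of the ceiling 164.
The ceiling total is 9 × 164 = 1476, and we need 1328, so at most ⌊(1476 − 1328)/108⌋ = 1 can be that low.
k = 1 is achieved by 1 value at 56 and 8 at 164, total 1368; lower one of the 164's by 40 (still > 56) to reach 1328.

1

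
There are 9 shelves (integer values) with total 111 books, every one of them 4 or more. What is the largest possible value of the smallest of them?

The 9 values sum to 111, so their minimum is at most ⌊111/9⌋ = 12.
Taking 6 copies of 12 and 3 copies of 13 gives exactly 111, so 12 is attained.

12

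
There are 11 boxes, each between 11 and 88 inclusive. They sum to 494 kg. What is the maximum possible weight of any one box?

Maximizing one value means minimizing the remaining 10.
The other 10 contribute at least 10 × 11 = 110, leaving at most 494 − 110 = 384.
But each box is capped at 88, so the maximum is 88.
Achievable: one at 88 and the other 10 totalling 406, which fits since 10 × 11 ≤ 406 ≤ 10 × 88.

88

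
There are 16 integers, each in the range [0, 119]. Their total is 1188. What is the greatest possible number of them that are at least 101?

11

If k of the values are ≥ 101, the total is ≥ 101k + 0(16 − k).
Setting 101k + 0(16 − k) ≤ 1188 gives 101k ≤ 1188, so k ≤ 11.
k = 11 is achieved by 11 values at 101 and 5 at 0, total 1111; add 77 to one value (staying below 101) to reach 1188.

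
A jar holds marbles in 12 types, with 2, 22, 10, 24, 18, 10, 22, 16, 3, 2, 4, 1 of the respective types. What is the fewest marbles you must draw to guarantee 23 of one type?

133

In the worst case you take as many as possible of each type without reaching 23: 2 + 22 + 10 + 22 + 18 + 10 + 22 + 16 + 3 + 2 + 4 + 1 = 132.
The next one must give 23 of some type, so 132 + 1 = 133.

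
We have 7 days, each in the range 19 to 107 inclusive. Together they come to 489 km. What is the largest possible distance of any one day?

To make one day as large as possible, make the other 6 as small as possible.
The other 6 contribute at least 6 × 19 = 114, leaving at most 489 − 114 = 375.
But each day is capped at 107, so the maximum is 107.
Achievable: one at 107 and the other 6 totalling 382, which fits since 6 × 19 ≤ 382 ≤ 6 × 107.

107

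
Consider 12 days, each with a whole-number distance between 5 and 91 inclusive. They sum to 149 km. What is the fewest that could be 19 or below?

If only k of them are at most 19, the other 12 − k are at least 20, so the total is at least (12 − k)·20 + k·5.
This is ≤ 149, so (12 − k)·20 + 5k ≤ 149, which gives k ≥ 7.
Exactly 7 works: 7 values at 5 and 5 at 20 total 135; raise one of the low values by 14 (still ≤ 19) to hit 149.

7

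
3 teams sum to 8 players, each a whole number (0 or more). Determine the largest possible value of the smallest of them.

2

The 3 values sum to 8, so their minimum is at most ⌊8/3⌋ = 2.
Achievable: 1 of them at 2 and 2 at 3 total 8.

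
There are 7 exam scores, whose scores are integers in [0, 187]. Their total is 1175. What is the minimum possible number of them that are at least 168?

1

Each value short of 168 is at most 167, costing at least 187 − 167 = 20 against the maximum total of 1309.
We can afford to lose at most 1309 − 1175 = 134, so at most ⌊134/20⌋ = 6 fall short, and at least 1 are ≥ 168.
Exactly 1 works: 1 value at 187 and 6 at 167 total 1189; lower one of the high values by 14 (still ≥ 168) to hit 1175.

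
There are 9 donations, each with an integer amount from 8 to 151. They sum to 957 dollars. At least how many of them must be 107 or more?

1

Each value short of 107 is at most 106, costing at least 151 − 106 = 45 against the maximum total of 1359.
We can afford to lose at most 1359 − 957 = 402, so at most ⌊402/45⌋ = 8 fall short, and at least 1 are ≥ 107.
Exactly 1 works: 1 value at 151 and 8 at 106 total 999; lower one of the high values by 42 (still ≥ 107) to hit 957.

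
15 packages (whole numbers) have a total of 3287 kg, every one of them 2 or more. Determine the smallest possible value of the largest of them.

220

If every one of the 15 were at most 219, the total would be at most 15 × 219 = 3285 < 3287.
Equality holds with 2 values of 220 and 13 values of 219.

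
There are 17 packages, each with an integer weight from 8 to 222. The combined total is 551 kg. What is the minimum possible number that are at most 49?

8

Each value above 49 is at least 50, contributing at least 50 − 8 = 42 above the floor 8.
The sum exceeds the floor total 136 by 415, so at most ⌊415/42⌋ = 9 exceed 49, and at least 8 are ≤ 49.
Exactly 8 works: 8 values at 8 and 9 at 50 total 514; raise one of the low values by 37 (still ≤ 49) to hit 551.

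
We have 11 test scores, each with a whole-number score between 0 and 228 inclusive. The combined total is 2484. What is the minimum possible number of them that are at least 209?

If only k of them are at least 209, the other 11 − k are at most 208, so the total is at most k·228 + (11 − k)·208.
This must reach 2484, so k·228 + (11 − k)·208 ≥ 2484, giving k ≥ 10.
Exactly 10 works: 10 values at 228 and 1 at 208 total 2488; lower one of the high values by 4 (still ≥ 209) to hit 2484.

10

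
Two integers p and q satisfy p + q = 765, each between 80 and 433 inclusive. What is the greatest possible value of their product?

146306

With p + q fixed, pq peaks when the two are closest together.
Taking p = 382 and q = 383 (both in [80, 433]) gives pq = 146306.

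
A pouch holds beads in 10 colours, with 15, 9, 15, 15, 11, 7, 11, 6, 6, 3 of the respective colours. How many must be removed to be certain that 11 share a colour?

82

In the worst case you take as many as possible of each colour without reaching 11: 10 + 9 + 10 + 10 + 10 + 7 + 10 + 6 + 6 + 3 = 81.
The next one must give 11 of some colour, so 81 + 1 = 82.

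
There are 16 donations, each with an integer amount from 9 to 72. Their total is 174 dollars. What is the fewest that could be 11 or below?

If only k of them are at most 11, the other 16 − k are at least 12, so the total is at least (16 − k)·12 + k·9.
This is ≤ 174, so (16 − k)·12 + 9k ≤ 174, which gives k ≥ 6.
Exactly 6 works: 6 values at 9 and 10 at 12 total 174.

6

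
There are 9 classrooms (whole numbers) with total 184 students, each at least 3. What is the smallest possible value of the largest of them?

The 9 values sum to 184, so their maximum is at least ⌈184/9⌉ = 21.
Equality holds with 4 values of 21 and 5 values of 20.

21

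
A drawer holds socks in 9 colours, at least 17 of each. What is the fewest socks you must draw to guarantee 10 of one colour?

You could draw 9 of every colour without reaching 10 of any — 81 in all.
One more forces 10 of some colour, so 81 + 1 = 82.

82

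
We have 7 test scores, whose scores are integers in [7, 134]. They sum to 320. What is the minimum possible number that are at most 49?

1

Let j be the number exceeding 49. Then the total is ≥ 50·j + 7·(7 − j) = 49 + 43j.
So 43j ≤ 271 and j ≤ 6; hence at least 7 − 6 = 1 are ≤ 49.
Exactly 1 works: 1 value at 7 and 6 at 50 total 307; raise one of the low values by 13 (still ≤ 49) to hit 320.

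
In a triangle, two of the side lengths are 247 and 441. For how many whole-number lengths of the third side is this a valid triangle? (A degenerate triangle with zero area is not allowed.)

The triangle inequality gives |247 − 441| < c < 247 + 441, i.e. 194 < c < 688.
So c can be any integer from 195 to 687: 493 values.

493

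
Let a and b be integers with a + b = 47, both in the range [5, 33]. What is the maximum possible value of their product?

552

With a + b fixed, ab peaks when the two are closest together.
Taking a = 23 and b = 24 (both in [5, 33]) gives ab = 552.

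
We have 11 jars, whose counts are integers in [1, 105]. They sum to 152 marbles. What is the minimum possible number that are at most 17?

3

Let j be the number exceeding 17. Then the total is ≥ 18·j + 1·(11 − j) = 11 + 17j.
So 17j ≤ 141 and j ≤ 8; hence at least 11 − 8 = 3 are ≤ 17.
Exactly 3 works: 3 values at 1 and 8 at 18 total 147; raise one of the low values by 5 (still ≤ 17) to hit 152.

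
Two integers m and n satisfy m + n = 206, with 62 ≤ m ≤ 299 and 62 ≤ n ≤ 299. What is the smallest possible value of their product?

8928

mn = m(206 − m) is concave in m, so over [62, 144] it is minimized at an endpoint.
The extreme feasible split is m = 62, n = 144, giving mn = 8928.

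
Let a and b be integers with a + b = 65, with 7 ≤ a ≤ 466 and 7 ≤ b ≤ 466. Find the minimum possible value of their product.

406

Since a + b is fixed, pushing one of them to its bound minimizes the product.
The extreme feasible split is a = 7, b = 58, giving ab = 406.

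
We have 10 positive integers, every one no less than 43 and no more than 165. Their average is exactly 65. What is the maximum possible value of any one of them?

Maximizing one value means minimizing the remaining 9.
The total is 10 × 65 = 650.
The other 9 contribute at least 9 × 43 = 387, leaving at most 650 − 387 = 263.
But each integer is capped at 165, so the maximum is 165.
Achievable: one at 165 and the other 9 totalling 485, which fits since 9 × 43 ≤ 485 ≤ 9 × 165.

165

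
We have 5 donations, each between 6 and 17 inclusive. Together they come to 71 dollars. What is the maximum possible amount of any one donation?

To make one donation as large as possible, make the other 4 as small as possible.
The other 4 contribute at least 4 × 6 = 24, leaving at most 71 − 24 = 47.
But each donation is capped at 17, so the maximum is 17.
Achievable: one at 17 and the other 4 totalling 54, which fits since 4 × 6 ≤ 54 ≤ 4 × 17.

17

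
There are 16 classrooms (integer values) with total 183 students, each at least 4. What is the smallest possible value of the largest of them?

12

Some value must be at least ⌈183/16⌉ = 12, since 16 × 11 = 176 < 183.
Taking 9 copies of 11 and 7 copies of 12 gives exactly 183, so 12 is attained.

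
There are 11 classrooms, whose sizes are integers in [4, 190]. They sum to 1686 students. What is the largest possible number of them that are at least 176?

9

With k values at 176 or above and the rest at least 4, the sum is at least 44 + 172k.
Since the sum is 1686, we need 172k ≤ 1642, i.e. k ≤ 9.
k = 9 is achieved by 9 values at 176 and 2 at 4, total 1592; add 94 to one value (staying below 176) to reach 1686.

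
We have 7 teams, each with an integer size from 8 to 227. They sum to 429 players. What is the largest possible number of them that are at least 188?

2

Suppose k of them are at least 188. Those contribute at least 188 each and the other 7 − k at least 8 each.
So the total is at least 188k + 8(7 − k) = 56 + 180k. This must be ≤ 429, giving k ≤ 2.
k = 2 is achieved by 2 values at 188 and 5 at 8, total 416; add 13 to one value (staying below 188) to reach 429.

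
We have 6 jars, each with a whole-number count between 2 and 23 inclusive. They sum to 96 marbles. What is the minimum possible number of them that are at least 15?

2

Each value short of 15 is at most 14, costing at least 23 − 14 = 9 against the maximum total of 138.
We can afford to lose at most 138 − 96 = 42, so at most ⌊42/9⌋ = 4 fall short, and at least 2 are ≥ 15.
Exactly 2 works: 2 values at 23 and 4 at 14 total 102; lower one of the high values by 6 (still ≥ 15) to hit 96.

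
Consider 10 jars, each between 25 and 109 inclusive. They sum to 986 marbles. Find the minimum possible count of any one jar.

To make one jar as small as possible, make the other 9 as large as possible.
The other 9 can take up 9 × 109 = 981 ≥ 986 − 25, so one jar can sit at its floor of 25.
Achievable: one at 25 and the other 9 totalling 961, which fits since 9 × 25 ≤ 961 ≤ 9 × 109.

25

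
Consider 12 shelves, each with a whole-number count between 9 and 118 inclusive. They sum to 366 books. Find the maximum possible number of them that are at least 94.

3

With k values at 94 or above and the rest at least 9, the sum is at least 108 + 85k.
Since the sum is 366, we need 85k ≤ 258, i.e. k ≤ 3.
k = 3 is achieved by 3 values at 94 and 9 at 9, total 363; add 3 to one value (staying below 94) to reach 366.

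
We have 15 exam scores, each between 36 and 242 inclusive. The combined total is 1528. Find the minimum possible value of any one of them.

Minimizing one value means maximizing the remaining 14.
The other 14 can take up 14 × 242 = 3388 ≥ 1528 − 36, so one score can sit at its floor of 36.
Achievable: one at 36 and the other 14 totalling 1492, which fits since 14 × 36 ≤ 1492 ≤ 14 × 242.

36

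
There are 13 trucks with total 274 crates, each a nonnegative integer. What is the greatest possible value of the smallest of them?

21

The average is 274/13 < 22, so some value is ≤ 21.
Taking 12 copies of 21 and 1 copy of 22 gives exactly 274, so 21 is attained.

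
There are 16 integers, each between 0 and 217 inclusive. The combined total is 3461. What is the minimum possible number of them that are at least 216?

11

Suppose at most 16 − j of them reach 216; then j values are ≤ 215 and the rest ≤ 217.
The total is then ≤ 215·j + 217·(16 − j) = 3472 − 2j. For this to be ≥ 3461 we need j ≤ 5, so at least 16 − 5 = 11 must reach 216.
Exactly 11 works: 11 values at 217 and 5 at 215 total 3462; lower one of the high values by 1 (still ≥ 216) to hit 3461.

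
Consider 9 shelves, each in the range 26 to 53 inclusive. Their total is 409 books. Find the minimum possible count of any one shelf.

26

Minimizing one value means maximizing the remaining 8.
The other 8 can take up 8 × 53 = 424 ≥ 409 − 26, so one shelf can sit at its floor of 26.
Achievable: one at 26 and the other 8 totalling 383, which fits since 8 × 26 ≤ 383 ≤ 8 × 53.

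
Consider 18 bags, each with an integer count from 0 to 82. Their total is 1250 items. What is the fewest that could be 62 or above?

Suppose at most 18 − j of them reach 62; then j values are ≤ 61 and the rest ≤ 82.
The total is then ≤ 61·j + 82·(18 − j) = 1476 − 21j. For this to be ≥ 1250 we need j ≤ 10, so at least 18 − 10 = 8 must reach 62.
Exactly 8 works: 8 values at 82 and 10 at 61 total 1266; lower one of the high values by 16 (still ≥ 62) to hit 1250.

8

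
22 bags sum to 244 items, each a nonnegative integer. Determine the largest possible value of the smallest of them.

If every one of the 22 were at least 12, the total would be at least 22 × 12 = 264 > 244.
Achievable: 20 of them at 11 and 2 at 12 total 244.

11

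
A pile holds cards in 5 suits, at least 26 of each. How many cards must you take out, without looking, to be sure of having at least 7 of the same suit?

You could draw 6 of every suit without reaching 7 of any — 30 in all.
One more forces 7 of some suit, so 30 + 1 = 31.

31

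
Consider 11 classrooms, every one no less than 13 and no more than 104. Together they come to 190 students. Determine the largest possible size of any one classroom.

60

To make one classroom as large as possible, make the other 10 as small as possible.
The other 10 contribute at least 10 × 13 = 130, leaving at most 190 − 130 = 60.
Since 60 ≤ 104, this is achievable: one at 60 and 10 at 13.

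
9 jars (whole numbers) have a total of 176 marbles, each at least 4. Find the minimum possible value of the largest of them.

Some value must be at least ⌈176/9⌉ = 20, since 9 × 19 = 171 < 176.
Taking 4 copies of 19 and 5 copies of 20 gives exactly 176, so 20 is attained.

20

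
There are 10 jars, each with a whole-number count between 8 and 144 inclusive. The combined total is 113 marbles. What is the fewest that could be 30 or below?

Each value above 30 is at least 31, contributing at least 31 − 8 = 23 above the floor 8.
The sum exceeds the floor total 80 by 33, so at most ⌊33/23⌋ = 1 exceed 30, and at least 9 are ≤ 30.
Exactly 9 works: 9 values at 8 and 1 at 31 total 103; raise one of the low values by 10 (still ≤ 30) to hit 113.

9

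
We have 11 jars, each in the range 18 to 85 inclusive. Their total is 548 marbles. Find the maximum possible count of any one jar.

85

Maximizing one value means minimizing the remaining 10.
The other 10 contribute at least 10 × 18 = 180, leaving at most 548 − 180 = 368.
But each jar is capped at 85, so the maximum is 85.
Achievable: one at 85 and the other 10 totalling 463, which fits since 10 × 18 ≤ 463 ≤ 10 × 85.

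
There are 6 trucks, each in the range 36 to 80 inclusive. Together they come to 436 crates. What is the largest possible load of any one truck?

80

To make one truck as large as possible, make the other 5 as small as possible.
The other 5 contribute at least 5 × 36 = 180, leaving at most 436 − 180 = 256.
But each truck is capped at 80, so the maximum is 80.
Achievable: one at 80 and the other 5 totalling 356, which fits since 5 × 36 ≤ 356 ≤ 5 × 80.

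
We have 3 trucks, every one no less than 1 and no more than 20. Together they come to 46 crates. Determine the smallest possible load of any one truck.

6

Minimizing one value means maximizing the remaining 2.
The other 2 contribute at most 2 × 20 = 40, leaving at least 46 − 40 = 6.
Since 6 ≥ 1, this is achievable: one at 6 and 2 at 20.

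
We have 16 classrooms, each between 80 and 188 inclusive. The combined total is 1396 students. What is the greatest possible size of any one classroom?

188

To make one classroom as large as possible, make the other 15 as small as possible.
The other 15 contribute at least 15 × 80 = 1200, leaving at most 1396 − 1200 = 196.
But each classroom is capped at 188, so the maximum is 188.
Achievable: one at 188 and the other 15 totalling 1208, which fits since 15 × 80 ≤ 1208 ≤ 15 × 188.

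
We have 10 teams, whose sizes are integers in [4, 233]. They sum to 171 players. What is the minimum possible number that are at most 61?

8

Each value above 61 is at least 62, contributing at least 62 − 4 = 58 above the floor 4.
The sum exceeds the floor total 40 by 131, so at most ⌊131/58⌋ = 2 exceed 61, and at least 8 are ≤ 61.
Exactly 8 works: 8 values at 4 and 2 at 62 total 156; raise one of the low values by 15 (still ≤ 61) to hit 171.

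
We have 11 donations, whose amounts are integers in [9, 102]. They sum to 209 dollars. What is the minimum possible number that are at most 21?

Let j be the number exceeding 21. Then the total is ≥ 22·j + 9·(11 − j) = 99 + 13j.
So 13j ≤ 110 and j ≤ 8; hence at least 11 − 8 = 3 are ≤ 21.
Exactly 3 works: 3 values at 9 and 8 at 22 total 203; raise one of the low values by 6 (still ≤ 21) to hit 209.

3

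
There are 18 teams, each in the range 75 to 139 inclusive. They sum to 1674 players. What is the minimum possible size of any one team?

To make one team as small as possible, make the other 17 as large as possible.
The other 17 can take up 17 × 139 = 2363 ≥ 1674 − 75, so one team can sit at its floor of 75.
Achievable: one at 75 and the other 17 totalling 1599, which fits since 17 × 75 ≤ 1599 ≤ 17 × 139.

75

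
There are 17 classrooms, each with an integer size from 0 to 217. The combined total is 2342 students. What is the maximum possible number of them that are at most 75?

Each value at 75 or below falls at least 217 − 75 = 142 short of the ceiling 217.
The ceiling total is 17 × 217 = 3689, and we need 2342, so at most ⌊(3689 − 2342)/142⌋ = 9 can be that low.
k = 9 is achieved by 9 values at 75 and 8 at 217, total 2411; lower one of the 217's by 69 (still > 75) to reach 2342.

9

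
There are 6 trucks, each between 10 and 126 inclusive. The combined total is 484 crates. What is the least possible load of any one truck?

Minimizing one value means maximizing the remaining 5.
The other 5 can take up 5 × 126 = 630 ≥ 484 − 10, so one truck can sit at its floor of 10.
Achievable: one at 10 and the other 5 totalling 474, which fits since 5 × 10 ≤ 474 ≤ 5 × 126.

10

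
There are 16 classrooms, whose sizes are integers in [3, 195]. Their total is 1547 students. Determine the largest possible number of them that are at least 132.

With k values at 132 or above and the rest at least 3, the sum is at least 48 + 129k.
Since the sum is 1547, we need 129k ≤ 1499, i.e. k ≤ 11.
k = 11 is achieved by 11 values at 132 and 5 at 3, total 1467; add 80 to one value (staying below 132) to reach 1547.

11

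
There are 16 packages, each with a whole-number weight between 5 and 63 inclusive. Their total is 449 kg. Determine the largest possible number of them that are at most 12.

10

Each value at 12 or below falls at least 63 − 12 = 51 short of the ceiling 63.
The ceiling total is 16 × 63 = 1008, and we need 449, so at most ⌊(1008 − 449)/51⌋ = 10 can be that low.
k = 10 is achieved by 10 values at 12 and 6 at 63, total 498; lower one of the 63's by 49 (still > 12) to reach 449.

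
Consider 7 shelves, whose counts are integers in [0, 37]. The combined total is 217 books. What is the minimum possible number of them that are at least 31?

If only k of them are at least 31, the other 7 − k are at most 30, so the total is at most k·37 + (7 − k)·30.
This must reach 217, so k·37 + (7 − k)·30 ≥ 217, giving k ≥ 1.
Exactly 1 works: 1 value at 37 and 6 at 30 total 217.

1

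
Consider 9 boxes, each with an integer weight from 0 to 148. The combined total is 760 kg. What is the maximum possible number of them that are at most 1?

Each value at 1 or below falls at least 148 − 1 = 147 short of the ceiling 148.
The ceiling total is 9 × 148 = 1332, and we need 760, so at most ⌊(1332 − 760)/147⌋ = 3 can be that low.
k = 3 is achieved by 3 values at 1 and 6 at 148, total 891; lower one of the 148's by 131 (still > 1) to reach 760.

3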